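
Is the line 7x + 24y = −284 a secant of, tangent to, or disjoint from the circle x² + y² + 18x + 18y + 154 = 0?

Substituting the line into the circle gives 625x² + 11320x + 46672 = 0.
Discriminant = (11320)² − 4·625·(46672) = 11462400 > 0.
Two real roots: the line is a secant.

secant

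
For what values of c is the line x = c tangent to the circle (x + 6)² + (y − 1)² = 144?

c = −18 or c = 6

For a tangent, require d(centre, line) = r = 12.
|1·(−6) + 0·1 − c| / √1 = 12
|c − (−6)| = 12, so c = 6 or c = −18.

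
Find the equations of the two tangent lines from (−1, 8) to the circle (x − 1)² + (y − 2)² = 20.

x + 2y = 15 and 2x − y = −10

A line y − (8) = m(x − (−1)) is tangent when its distance from (1, 2) is 2√5:
(2m − (−6))² = 20(m² + 1)
2m² − 3m − 2 = 0, so m = −1/2 or m = 2.
With m = −1/2: x + 2y = 15. With m = 2: 2x − y = −10.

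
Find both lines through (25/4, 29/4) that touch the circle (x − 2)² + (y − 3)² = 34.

Write the tangent as mx − y + (29/4 − m·(25/4)) = 0 and set its distance from the centre to √34:
[m·(−17/4) − (−17/4)]² = 34(m² + 1)
15m² + 34m + 15 = 0, so m = −5/3 or m = −3/5.
With m = −5/3: 5x + 3y = 53. With m = −3/5: 3x + 5y = 55.

5x + 3y = 53 and 3x + 5y = 55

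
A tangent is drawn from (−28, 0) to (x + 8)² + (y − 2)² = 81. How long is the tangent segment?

Centre (−8, 2), r² = 81. |PO|² = (−20)² + (−2)² = 404.
The tangent meets the radius at right angles, so tangent² = |PO|² − r² = 404 − 81 = 323.

√323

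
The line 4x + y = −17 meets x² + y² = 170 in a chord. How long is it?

6√17

Centre (0, 0), r² = 170. Perpendicular distance d from centre to line = |17| / √17 = 17/√17.
Half the chord is √(r² − d²) = √(153), so the full chord is 6√17.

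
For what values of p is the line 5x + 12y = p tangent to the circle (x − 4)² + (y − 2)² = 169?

Tangency holds when the distance from the centre (4, 2) to the line equals the radius 13:
|5·4 + 12·2 − p| / √169 = 13
|p − (44)| = 13·13, so p = 213 or p = −125.

p = −125 or p = 213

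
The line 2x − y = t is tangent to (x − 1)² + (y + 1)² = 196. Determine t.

The line touches the circle iff its distance from (1, −1) is 14:
|2·1 − 1·(−1) − t| / √5 = 14
|t − (3)| = 14√5.

t = 3 ± 14√5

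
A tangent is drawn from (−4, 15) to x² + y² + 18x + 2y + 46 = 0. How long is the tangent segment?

The centre is (−9, −1) and r = 6. The square of the distance from P to the centre is 25 + 256 = 281.
The tangent meets the radius at right angles, so tangent² = |PO|² − r² = 281 − 36 = 245.

7√5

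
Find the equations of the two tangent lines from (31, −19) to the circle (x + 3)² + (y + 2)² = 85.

A line y − (−19) = m(x − (31)) is tangent when its distance from (−3, −2) is √85:
[m·(−34) − (17)]² = 85(m² + 1)
63m² + 68m + 12 = 0, so m = −2/9 or m = −6/7.
Through (31, −19) these give 2x + 9y = −109 and 6x + 7y = 53.

2x + 9y = −109 and 6x + 7y = 53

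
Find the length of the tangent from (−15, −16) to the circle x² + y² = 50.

The centre is (0, 0) and r = 5√2. The square of the distance from P to the centre is 225 + 256 = 481.
The tangent meets the radius at right angles, so tangent² = |PO|² − r² = 481 − 50 = 431.

√431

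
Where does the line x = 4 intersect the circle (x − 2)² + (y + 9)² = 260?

(4, −25) and (4, 7)

The line gives x = 4. Substituting into the circle:
y² + 18y − 175 = 0
y = 7 or y = −25, giving (4, 7) and (4, −25).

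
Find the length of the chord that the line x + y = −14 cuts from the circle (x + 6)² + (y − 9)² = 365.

21√2

The distance from (−6, 9) to the line is 17/√2, and r² = 365.
Chord = 2√(r² − d²) = 2·√(441/2) = 21√2.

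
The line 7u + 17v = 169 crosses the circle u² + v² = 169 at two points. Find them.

(−5, 12) and (12, 5)

Express v = (169 − 7u)/17 and substitute into the circle:
338u² − 2366u − 20280 = 0  ⟹  u² − 7u − 60 = 0
u = 12 or u = −5, giving (12, 5) and (−5, 12).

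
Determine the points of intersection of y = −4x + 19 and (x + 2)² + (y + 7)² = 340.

(2, 11) and (10, −21)

Substitute y = −4x + 19:
17x² − 204x + 340 = 0  ⟹  x² − 12x + 20 = 0
x = 10 or x = 2, giving (10, −21) and (2, 11).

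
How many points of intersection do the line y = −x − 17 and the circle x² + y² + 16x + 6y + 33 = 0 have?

Centre (−8, −3), r² = 40. Distance² from centre to line = (6)²/2 = 18.
Since d² < r², the line cuts the circle twice.

2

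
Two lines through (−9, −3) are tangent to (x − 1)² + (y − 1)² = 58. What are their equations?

7x − 3y = −54 and 3x + 7y = −48

Write the tangent as mx − y + (−3 − m·(−9)) = 0 and set its distance from the centre to √58:
[m·(10) − (4)]² = 58(m² + 1)
21m² − 40m − 21 = 0, so m = 7/3 or m = −3/7.
Through (−9, −3) these give 7x − 3y = −54 and 3x + 7y = −48.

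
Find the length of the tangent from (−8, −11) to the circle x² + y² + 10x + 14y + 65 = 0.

4

Centre (−5, −7), r² = 9. |PO|² = (−3)² + (−4)² = 25.
By the tangent–radius right angle, tangent length = √(|PO|² − r²) = √16 = 4.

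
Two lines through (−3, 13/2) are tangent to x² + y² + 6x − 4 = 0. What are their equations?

Write the tangent as mx − y + (13/2 − m·(−3)) = 0 and set its distance from the centre to √13:
[m·(0) − (−13/2)]² = 13(m² + 1)
4m² − 9 = 0, so m = −3/2 or m = 3/2.
Through (−3, 13/2) these give 3x + 2y = 4 and 3x − 2y = −22.

3x + 2y = 4 and 3x − 2y = −22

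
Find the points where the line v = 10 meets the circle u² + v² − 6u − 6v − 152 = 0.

Substitute v = 10:
u² − 6u − 112 = 0
u = 14 or u = −8, giving (14, 10) and (−8, 10).

(−8, 10) and (14, 10)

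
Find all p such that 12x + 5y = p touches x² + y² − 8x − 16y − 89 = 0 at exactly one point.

For a tangent, require d(centre, line) = r = 13.
|12·4 + 5·8 − p| / √169 = 13
|p − (88)| = 13·13, so p = 257 or p = −81.

p = −81 or p = 257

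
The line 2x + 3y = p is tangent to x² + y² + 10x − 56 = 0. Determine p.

p = −10 ± 9√13

For a tangent, require d(centre, line) = r = 9.
|2·(−5) + 3·0 − p| / √13 = 9
|p − (−10)| = 9√13.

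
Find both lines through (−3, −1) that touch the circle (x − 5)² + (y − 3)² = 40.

3x − y = −8 and x + 3y = −6

Let a tangent through (−3, −1) have slope m. Its distance from (5, 3) must equal 2√10:
(8m − (4))² = 40(m² + 1)
3m² − 8m − 3 = 0, so m = 3 or m = −1/3.
Through (−3, −1) these give 3x − y = −8 and x + 3y = −6.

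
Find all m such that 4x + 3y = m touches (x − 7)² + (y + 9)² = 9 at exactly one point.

The line touches the circle iff its distance from (7, −9) is 3:
|4·7 + 3·(−9) − m| / √25 = 3
|m − (1)| = 3·5, so m = 16 or m = −14.

m = −14 or m = 16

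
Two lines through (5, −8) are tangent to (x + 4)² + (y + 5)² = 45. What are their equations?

Let a tangent through (5, −8) have slope m. Its distance from (−4, −5) must equal 3√5:
(−9m − (3))² = 45(m² + 1)
2m² + 3m − 2 = 0, so m = 1/2 or m = −2.
With m = 1/2: x − 2y = 21. With m = −2: 2x + y = 2.

x − 2y = 21 and 2x + y = 2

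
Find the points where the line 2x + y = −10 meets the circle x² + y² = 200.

From the line, y = −2x − 10. Substituting:
5x² + 40x − 100 = 0  ⟹  x² + 8x − 20 = 0
x = 2 or x = −10, giving (2, −14) and (−10, 10).

(−10, 10) and (2, −14)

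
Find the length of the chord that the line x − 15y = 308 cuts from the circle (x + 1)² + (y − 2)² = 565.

Express y = (−308 + x)/15 and substitute into the circle:
226x² − 226x − 12656 = 0  ⟹  x² − x − 56 = 0
x = 8 or x = −7, giving (8, −20) and (−7, −21).
|(8, −20) − (−7, −21)| = √((15)² + (1)²) = √226.

√226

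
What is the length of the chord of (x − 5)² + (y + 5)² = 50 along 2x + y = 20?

From the line, y = −2x + 20. Substituting:
5x² − 110x + 600 = 0  ⟹  x² − 22x + 120 = 0
x = 12 or x = 10, giving (12, −4) and (10, 0).
Chord length = distance between (12, −4) and (10, 0) = √20 = 2√5.

2√5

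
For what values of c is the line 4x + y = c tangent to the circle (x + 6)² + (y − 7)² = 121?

c = −17 ± 11√17

Tangency holds when the distance from the centre (−6, 7) to the line equals the radius 11:
|4·(−6) + 1·7 − c| / √17 = 11
|c − (−17)| = 11√17.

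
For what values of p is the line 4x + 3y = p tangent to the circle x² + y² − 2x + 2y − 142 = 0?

p = −59 or p = 61

Tangency holds when the distance from the centre (1, −1) to the line equals the radius 12:
|4·1 + 3·(−1) − p| / √25 = 12
|p − (1)| = 12·5, so p = 61 or p = −59.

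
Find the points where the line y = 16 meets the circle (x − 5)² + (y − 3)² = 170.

(4, 16) and (6, 16)

Express y = 16 and substitute into the circle:
x² − 10x + 24 = 0
x = 6 or x = 4, giving (6, 16) and (4, 16).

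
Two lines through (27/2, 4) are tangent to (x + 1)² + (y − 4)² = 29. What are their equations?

Let a tangent through (27/2, 4) have slope m. Its distance from (−1, 4) must equal √29:
[m·(−29/2) − (0)]² = 29(m² + 1)
25m² − 4 = 0, so m = 2/5 or m = −2/5.
Through (27/2, 4) these give 2x − 5y = 7 and 2x + 5y = 47.

2x − 5y = 7 and 2x + 5y = 47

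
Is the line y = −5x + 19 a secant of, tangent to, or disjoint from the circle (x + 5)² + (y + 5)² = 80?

disjoint

d² = (5·(−5) + 1·(−5) − (19))²/26 = 2401/26; r² = 80.
Since d² > r², the line lies outside the circle.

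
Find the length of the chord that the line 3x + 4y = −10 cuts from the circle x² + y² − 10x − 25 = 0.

From the line, y = (−10 − 3x)/4. Substituting:
25x² − 100x − 300 = 0  ⟹  x² − 4x − 12 = 0
x = 6 or x = −2, giving (6, −7) and (−2, −1).
|(6, −7) − (−2, −1)| = √((8)² + (−6)²) = 10.

10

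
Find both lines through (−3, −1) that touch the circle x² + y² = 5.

A line y − (−1) = m(x − (−3)) is tangent when its distance from (0, 0) is √5:
[m·(3) − (1)]² = 5(m² + 1)
2m² − 3m − 2 = 0, so m = 2 or m = −1/2.
Through (−3, −1) these give 2x − y = −5 and x + 2y = −5.

2x − y = −5 and x + 2y = −5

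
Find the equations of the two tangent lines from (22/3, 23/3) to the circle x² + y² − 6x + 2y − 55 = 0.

x − 8y = −54 and 7x + 4y = 82

Write the tangent as mx − y + (23/3 − m·(22/3)) = 0 and set its distance from the centre to √65:
(−13/3m − (−26/3))² = 65(m² + 1)
32m² + 52m − 7 = 0, so m = 1/8 or m = −7/4.
Through (22/3, 23/3) these give x − 8y = −54 and 7x + 4y = 82.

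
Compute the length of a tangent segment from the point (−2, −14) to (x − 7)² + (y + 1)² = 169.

With centre O = (7, −1), |OP|² = 250 and r² = 169.
By the tangent–radius right angle, tangent length = √(|PO|² − r²) = √81 = 9.

9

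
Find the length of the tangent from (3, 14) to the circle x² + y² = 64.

√141

Centre (0, 0), r² = 64. |PO|² = (3)² + (14)² = 205.
By the tangent–radius right angle, tangent length = √(|PO|² − r²) = √141.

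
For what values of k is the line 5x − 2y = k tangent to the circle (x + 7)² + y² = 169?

k = −35 ± 13√29

The line touches the circle iff its distance from (−7, 0) is 13:
|5·(−7) − 2·0 − k| / √29 = 13
|k − (−35)| = 13√29.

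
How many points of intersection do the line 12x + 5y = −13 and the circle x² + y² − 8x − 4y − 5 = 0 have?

0

Centre (4, 2), r² = 25. Distance² from centre to line = (71)²/169 = 5041/169.
Since d² > r², the line lies outside the circle.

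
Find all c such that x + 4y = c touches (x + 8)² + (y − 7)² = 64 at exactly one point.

The line touches the circle iff its distance from (−8, 7) is 8:
|1·(−8) + 4·7 − c| / √17 = 8
|c − (20)| = 8√17.

c = 20 ± 8√17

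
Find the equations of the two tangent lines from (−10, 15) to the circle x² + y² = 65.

A line y − (15) = m(x − (−10)) is tangent when its distance from (0, 0) is √65:
[m·(10) − (−15)]² = 65(m² + 1)
7m² + 60m + 32 = 0, so m = −4/7 or m = −8.
Through (−10, 15) these give 4x + 7y = 65 and 8x + y = −65.

4x + 7y = 65 and 8x + y = −65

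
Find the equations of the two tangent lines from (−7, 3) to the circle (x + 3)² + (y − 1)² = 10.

Write the tangent as mx − y + (3 − m·(−7)) = 0 and set its distance from the centre to √10:
(4m − (−2))² = 10(m² + 1)
3m² + 8m − 3 = 0, so m = 1/3 or m = −3.
With m = 1/3: x − 3y = −16. With m = −3: 3x + y = −18.

x − 3y = −16 and 3x + y = −18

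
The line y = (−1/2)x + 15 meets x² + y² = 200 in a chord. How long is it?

Express y = (30 − x)/2 and substitute into the circle:
5x² − 60x + 100 = 0  ⟹  x² − 12x + 20 = 0
x = 10 or x = 2, giving (10, 10) and (2, 14).
Chord length = distance between (10, 10) and (2, 14) = √80 = 4√5.

4√5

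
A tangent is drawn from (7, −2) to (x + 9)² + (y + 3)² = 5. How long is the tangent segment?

Centre (−9, −3), r² = 5. |PO|² = (16)² + (1)² = 257.
Power of the point: PT² = |PO|² − r² = 252, so PT = 6√7.

6√7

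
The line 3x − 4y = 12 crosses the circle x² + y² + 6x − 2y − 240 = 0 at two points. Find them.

Substitute y = (−12 + 3x)/4:
25x² − 3600 = 0  ⟹  x² − 144 = 0
x = 12 or x = −12, giving (12, 6) and (−12, −12).

(−12, −12) and (12, 6)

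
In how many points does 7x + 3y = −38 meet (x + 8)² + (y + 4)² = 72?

2

Substituting the line into the circle gives 58x² + 508x + 604 = 0.
Discriminant = (508)² − 4·58·(604) = 117936 > 0.
Two real roots: the line is a secant.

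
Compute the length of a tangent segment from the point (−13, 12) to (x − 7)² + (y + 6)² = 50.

Centre (7, −6), r² = 50. |PO|² = (−20)² + (18)² = 724.
By the tangent–radius right angle, tangent length = √(|PO|² − r²) = √674.

√674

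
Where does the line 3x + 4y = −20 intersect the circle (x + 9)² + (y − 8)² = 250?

(−24, 13) and (0, −5)

Substitute y = (−20 − 3x)/4:
25x² + 600x = 0  ⟹  x² + 24x = 0
x = 0 or x = −24, giving (0, −5) and (−24, 13).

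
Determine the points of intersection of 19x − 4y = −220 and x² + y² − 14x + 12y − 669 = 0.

From the line, y = (220 + 19x)/4. Substituting:
377x² + 9048x + 48256 = 0  ⟹  x² + 24x + 128 = 0
x = −8 or x = −16, giving (−8, 17) and (−16, −21).

(−16, −21) and (−8, 17)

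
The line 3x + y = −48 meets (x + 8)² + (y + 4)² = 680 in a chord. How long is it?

The distance from (−8, −4) to the line is 20/√10, and r² = 680.
Half the chord is √(r² − d²) = √(640), so the full chord is 16√10.

16√10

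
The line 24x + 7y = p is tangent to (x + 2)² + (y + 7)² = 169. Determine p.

Tangency holds when the distance from the centre (−2, −7) to the line equals the radius 13:
|24·(−2) + 7·(−7) − p| / √625 = 13
|p − (−97)| = 13·25, so p = 228 or p = −422.

p = −422 or p = 228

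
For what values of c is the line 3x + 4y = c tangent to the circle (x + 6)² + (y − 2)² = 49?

c = −45 or c = 25

Tangency holds when the distance from the centre (−6, 2) to the line equals the radius 7:
|3·(−6) + 4·2 − c| / √25 = 7
|c − (−10)| = 7·5, so c = 25 or c = −45.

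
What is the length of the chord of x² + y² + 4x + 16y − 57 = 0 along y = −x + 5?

From the line, y = −x + 5. Substituting:
2x² − 22x + 48 = 0  ⟹  x² − 11x + 24 = 0
x = 8 or x = 3, giving (8, −3) and (3, 2).
Chord length = distance between (8, −3) and (3, 2) = √50 = 5√2.

5√2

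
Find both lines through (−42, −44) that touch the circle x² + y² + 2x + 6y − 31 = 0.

Let a tangent through (−42, −44) have slope m. Its distance from (−1, −3) must equal √41:
[m·(41) − (41)]² = 41(m² + 1)
20m² − 41m + 20 = 0, so m = 5/4 or m = 4/5.
Through (−42, −44) these give 5x − 4y = −34 and 4x − 5y = 52.

5x − 4y = −34 and 4x − 5y = 52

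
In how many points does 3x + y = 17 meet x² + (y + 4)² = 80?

d² = (3·0 + 1·(−4) − (17))²/10 = 441/10; r² = 80.
Since d² < r², the line cuts the circle twice.

2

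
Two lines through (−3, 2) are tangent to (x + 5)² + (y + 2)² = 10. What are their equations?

Let a tangent through (−3, 2) have slope m. Its distance from (−5, −2) must equal √10:
[m·(−2) − (−4)]² = 10(m² + 1)
3m² + 8m − 3 = 0, so m = −3 or m = 1/3.
Through (−3, 2) these give 3x + y = −7 and x − 3y = −9.

3x + y = −7 and x − 3y = −9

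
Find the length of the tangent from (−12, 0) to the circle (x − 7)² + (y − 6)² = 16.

√381

The centre is (7, 6) and r = 4. The square of the distance from P to the centre is 361 + 36 = 397.
By the tangent–radius right angle, tangent length = √(|PO|² − r²) = √381.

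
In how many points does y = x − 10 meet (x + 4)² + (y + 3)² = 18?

Centre (−4, −3), r² = 18. Distance² from centre to line = (−11)²/2 = 121/2.
Since d² > r², the line lies outside the circle.

0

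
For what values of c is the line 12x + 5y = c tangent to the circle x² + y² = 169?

Tangency holds when the distance from the centre (0, 0) to the line equals the radius 13:
|12·0 + 5·0 − c| / √169 = 13
|c| = 13·13, so c = 169 or c = −169.

c = −169 or c = 169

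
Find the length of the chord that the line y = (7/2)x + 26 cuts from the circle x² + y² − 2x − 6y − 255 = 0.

4√53

From the line, y = (52 + 7x)/2. Substituting:
53x² + 636x + 1060 = 0  ⟹  x² + 12x + 20 = 0
x = −2 or x = −10, giving (−2, 19) and (−10, −9).
Chord length = distance between (−2, 19) and (−10, −9) = √848 = 4√53.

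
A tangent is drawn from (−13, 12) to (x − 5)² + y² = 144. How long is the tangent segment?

The centre is (5, 0) and r = 12. The square of the distance from P to the centre is 324 + 144 = 468.
By the tangent–radius right angle, tangent length = √(|PO|² − r²) = √324 = 18.

18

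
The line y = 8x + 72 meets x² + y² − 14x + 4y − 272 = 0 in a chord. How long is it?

From the line, y = 8x + 72. Substituting:
65x² + 1170x + 5200 = 0  ⟹  x² + 18x + 80 = 0
x = −8 or x = −10, giving (−8, 8) and (−10, −8).
|(−8, 8) − (−10, −8)| = √((2)² + (16)²) = 2√65.

2√65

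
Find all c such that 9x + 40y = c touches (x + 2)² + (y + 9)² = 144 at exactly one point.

c = −870 or c = 114

The line touches the circle iff its distance from (−2, −9) is 12:
|9·(−2) + 40·(−9) − c| / √1681 = 12
|c − (−378)| = 12·41, so c = 114 or c = −870.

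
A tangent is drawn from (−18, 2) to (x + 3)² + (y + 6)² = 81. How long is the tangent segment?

With centre O = (−3, −6), |OP|² = 289 and r² = 81.
The tangent meets the radius at right angles, so tangent² = |PO|² − r² = 289 − 81 = 208.

4√13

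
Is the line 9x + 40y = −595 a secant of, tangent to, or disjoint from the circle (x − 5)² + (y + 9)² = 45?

d² = (9·5 + 40·(−9) − (−595))²/1681 = 78400/1681; r² = 45.
Since d² > r², the line lies outside the circle.

disjoint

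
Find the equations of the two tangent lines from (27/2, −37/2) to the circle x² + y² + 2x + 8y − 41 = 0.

3x + 7y = −89 and 7x + 3y = 39

A line y − (−37/2) = m(x − (27/2)) is tangent when its distance from (−1, −4) is √58:
[m·(−29/2) − (29/2)]² = 58(m² + 1)
21m² + 58m + 21 = 0, so m = −3/7 or m = −7/3.
Through (27/2, −37/2) these give 3x + 7y = −89 and 7x + 3y = 39.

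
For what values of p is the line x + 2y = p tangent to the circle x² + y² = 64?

p = ±8√5

The line touches the circle iff its distance from (0, 0) is 8:
|1·0 + 2·0 − p| / √5 = 8
|p| = 8√5.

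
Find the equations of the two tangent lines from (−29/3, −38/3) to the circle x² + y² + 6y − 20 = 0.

2x − 5y = 44 and 5x − 2y = −23

Write the tangent as mx − y + (−38/3 − m·(−29/3)) = 0 and set its distance from the centre to √29:
[m·(29/3) − (29/3)]² = 29(m² + 1)
10m² − 29m + 10 = 0, so m = 2/5 or m = 5/2.
With m = 2/5: 2x − 5y = 44. With m = 5/2: 5x − 2y = −23.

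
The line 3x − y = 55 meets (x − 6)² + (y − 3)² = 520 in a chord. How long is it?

12√10

Express y = 3x − 55 and substitute into the circle:
10x² − 360x + 2880 = 0  ⟹  x² − 36x + 288 = 0
x = 24 or x = 12, giving (24, 17) and (12, −19).
Chord length = distance between (24, 17) and (12, −19) = √1440 = 12√10.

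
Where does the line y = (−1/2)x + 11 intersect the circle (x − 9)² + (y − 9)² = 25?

Express y = (22 − x)/2 and substitute into the circle:
5x² − 80x + 240 = 0  ⟹  x² − 16x + 48 = 0
x = 12 or x = 4, giving (12, 5) and (4, 9).

(4, 9) and (12, 5)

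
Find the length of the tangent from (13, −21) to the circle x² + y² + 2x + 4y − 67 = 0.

Centre (−1, −2), r² = 72. |PO|² = (14)² + (−19)² = 557.
By the tangent–radius right angle, tangent length = √(|PO|² − r²) = √485.

√485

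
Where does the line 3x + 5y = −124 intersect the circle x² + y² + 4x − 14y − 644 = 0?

Substitute y = (−124 − 3x)/5:
34x² + 1054x + 7956 = 0  ⟹  x² + 31x + 234 = 0
x = −13 or x = −18, giving (−13, −17) and (−18, −14).

(−18, −14) and (−13, −17)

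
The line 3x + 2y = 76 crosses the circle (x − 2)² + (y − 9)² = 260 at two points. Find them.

From the line, y = (76 − 3x)/2. Substituting:
13x² − 364x + 2340 = 0  ⟹  x² − 28x + 180 = 0
x = 18 or x = 10, giving (18, 11) and (10, 23).

(10, 23) and (18, 11)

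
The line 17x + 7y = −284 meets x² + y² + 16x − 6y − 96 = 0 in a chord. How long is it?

The distance from (−8, 3) to the line is 169/√338, and r² = 169.
Half the chord is √(r² − d²) = √(169/2), so the full chord is 13√2.

13√2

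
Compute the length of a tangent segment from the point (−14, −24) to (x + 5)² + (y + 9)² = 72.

With centre O = (−5, −9), |OP|² = 306 and r² = 72.
The tangent meets the radius at right angles, so tangent² = |PO|² − r² = 306 − 72 = 234.

3√26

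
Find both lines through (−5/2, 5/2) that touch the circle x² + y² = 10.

x − 3y = −10 and 3x − y = −10

Let a tangent through (−5/2, 5/2) have slope m. Its distance from (0, 0) must equal √10:
(5/2m − (−5/2))² = 10(m² + 1)
3m² − 10m + 3 = 0, so m = 1/3 or m = 3.
With m = 1/3: x − 3y = −10. With m = 3: 3x − y = −10.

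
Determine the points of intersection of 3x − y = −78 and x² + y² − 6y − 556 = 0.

Substitute y = 3x + 78:
10x² + 450x + 5060 = 0  ⟹  x² + 45x + 506 = 0
x = −22 or x = −23, giving (−22, 12) and (−23, 9).

(−23, 9) and (−22, 12)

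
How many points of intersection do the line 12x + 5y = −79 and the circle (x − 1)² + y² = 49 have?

1

Centre (1, 0), r² = 49. Distance² from centre to line = (91)²/169 = 49.
Since d² = r², the line is tangent.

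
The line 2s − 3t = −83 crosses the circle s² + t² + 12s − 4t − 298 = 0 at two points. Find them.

(−19, 15) and (−13, 19)

Express t = (83 + 2s)/3 and substitute into the circle:
13s² + 416s + 3211 = 0  ⟹  s² + 32s + 247 = 0
s = −13 or s = −19, giving (−13, 19) and (−19, 15).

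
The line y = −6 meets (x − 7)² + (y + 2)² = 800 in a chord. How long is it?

Substitute y = −6:
x² − 14x − 735 = 0
x = 35 or x = −21, giving (35, −6) and (−21, −6).
|(35, −6) − (−21, −6)| = √((56)² + (0)²) = 56.

56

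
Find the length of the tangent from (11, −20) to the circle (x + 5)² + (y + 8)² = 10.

√390

The centre is (−5, −8) and r = √10. The square of the distance from P to the centre is 256 + 144 = 400.
Power of the point: PT² = |PO|² − r² = 390, so PT = √390.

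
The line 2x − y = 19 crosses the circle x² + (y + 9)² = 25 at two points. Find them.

Substitute y = 2x − 19:
5x² − 40x + 75 = 0  ⟹  x² − 8x + 15 = 0
x = 5 or x = 3, giving (5, −9) and (3, −13).

(3, −13) and (5, −9)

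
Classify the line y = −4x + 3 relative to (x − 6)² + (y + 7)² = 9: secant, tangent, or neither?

d² = (4·6 + 1·(−7) − (3))²/17 = 196/17; r² = 9.
Since d² > r², the line lies outside the circle.

neither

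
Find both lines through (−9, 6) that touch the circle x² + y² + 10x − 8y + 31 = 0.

x − 3y = −27 and 3x + y = −21

A line y − (6) = m(x − (−9)) is tangent when its distance from (−5, 4) is √10:
(4m − (−2))² = 10(m² + 1)
3m² + 8m − 3 = 0, so m = 1/3 or m = −3.
With m = 1/3: x − 3y = −27. With m = −3: 3x + y = −21.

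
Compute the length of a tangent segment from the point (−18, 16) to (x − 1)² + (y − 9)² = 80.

√330

Centre (1, 9), r² = 80. |PO|² = (−19)² + (7)² = 410.
By the tangent–radius right angle, tangent length = √(|PO|² − r²) = √330.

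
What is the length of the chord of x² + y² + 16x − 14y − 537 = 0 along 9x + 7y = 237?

The distance from (−8, 7) to the line is 260/√130, and r² = 650.
Half the chord is √(r² − d²) = √(130), so the full chord is 2√130.

2√130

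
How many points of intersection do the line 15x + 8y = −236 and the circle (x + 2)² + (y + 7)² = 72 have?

0

Substituting the line into the circle gives 289x² + 5656x + 28048 = 0.
Discriminant = (5656)² − 4·289·(28048) = −433152 < 0.
No real roots: the line does not meet the circle.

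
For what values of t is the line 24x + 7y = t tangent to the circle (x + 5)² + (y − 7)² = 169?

For a tangent, require d(centre, line) = r = 13.
|24·(−5) + 7·7 − t| / √625 = 13
|t − (−71)| = 13·25, so t = 254 or t = −396.

t = −396 or t = 254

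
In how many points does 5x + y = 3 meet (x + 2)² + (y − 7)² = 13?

Centre (−2, 7), r² = 13. Distance² from centre to line = (−6)²/26 = 18/13.
Since d² < r², the line cuts the circle twice.

2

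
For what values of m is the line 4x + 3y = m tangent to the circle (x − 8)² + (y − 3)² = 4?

Tangency holds when the distance from the centre (8, 3) to the line equals the radius 2:
|4·8 + 3·3 − m| / √25 = 2
|m − (41)| = 2·5, so m = 51 or m = 31.

m = 31 or m = 51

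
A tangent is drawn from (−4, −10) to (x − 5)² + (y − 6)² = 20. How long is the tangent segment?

√317

With centre O = (5, 6), |OP|² = 337 and r² = 20.
The tangent meets the radius at right angles, so tangent² = |PO|² − r² = 337 − 20 = 317.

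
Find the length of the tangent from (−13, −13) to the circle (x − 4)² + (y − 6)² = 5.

√645

With centre O = (4, 6), |OP|² = 650 and r² = 5.
By the tangent–radius right angle, tangent length = √(|PO|² − r²) = √645.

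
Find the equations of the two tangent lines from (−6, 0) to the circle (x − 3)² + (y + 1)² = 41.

Write the tangent as mx − y + (0 − m·(−6)) = 0 and set its distance from the centre to √41:
(9m − (−1))² = 41(m² + 1)
20m² + 9m − 20 = 0, so m = 4/5 or m = −5/4.
Through (−6, 0) these give 4x − 5y = −24 and 5x + 4y = −30.

4x − 5y = −24 and 5x + 4y = −30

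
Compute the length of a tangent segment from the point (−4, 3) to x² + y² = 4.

√21

With centre O = (0, 0), |OP|² = 25 and r² = 4.
By the tangent–radius right angle, tangent length = √(|PO|² − r²) = √21.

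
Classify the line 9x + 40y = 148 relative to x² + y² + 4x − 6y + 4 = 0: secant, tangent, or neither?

Substituting the line into the circle gives 1681x² + 5896x − 7216 = 0.
Discriminant = (5896)² − 4·1681·(−7216) = 83283200 > 0.
Two real roots: the line is a secant.

secant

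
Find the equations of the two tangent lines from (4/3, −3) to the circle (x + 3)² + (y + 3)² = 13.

3x − 2y = 10 and 3x + 2y = −2

A line y − (−3) = m(x − (4/3)) is tangent when its distance from (−3, −3) is √13:
[m·(−13/3) − (0)]² = 13(m² + 1)
4m² − 9 = 0, so m = 3/2 or m = −3/2.
With m = 3/2: 3x − 2y = 10. With m = −3/2: 3x + 2y = −2.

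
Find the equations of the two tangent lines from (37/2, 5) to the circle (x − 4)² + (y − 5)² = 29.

A line y − (5) = m(x − (37/2)) is tangent when its distance from (4, 5) is √29:
[m·(−29/2) − (0)]² = 29(m² + 1)
25m² − 4 = 0, so m = 2/5 or m = −2/5.
With m = 2/5: 2x − 5y = 12. With m = −2/5: 2x + 5y = 62.

2x − 5y = 12 and 2x + 5y = 62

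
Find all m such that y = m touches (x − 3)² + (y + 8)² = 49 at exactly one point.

For a tangent, require d(centre, line) = r = 7.
|0·3 + 1·(−8) − m| / √1 = 7
|m − (−8)| = 7, so m = −1 or m = −15.

m = −15 or m = −1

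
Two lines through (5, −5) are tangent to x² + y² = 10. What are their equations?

3x + y = 10 and x + 3y = −10

Write the tangent as mx − y + (−5 − m·(5)) = 0 and set its distance from the centre to √10:
[m·(−5) − (5)]² = 10(m² + 1)
3m² + 10m + 3 = 0, so m = −3 or m = −1/3.
Through (5, −5) these give 3x + y = 10 and x + 3y = −10.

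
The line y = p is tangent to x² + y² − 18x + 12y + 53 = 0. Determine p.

Tangency holds when the distance from the centre (9, −6) to the line equals the radius 8:
|0·9 + 1·(−6) − p| / √1 = 8
|p − (−6)| = 8, so p = 2 or p = −14.

p = −14 or p = 2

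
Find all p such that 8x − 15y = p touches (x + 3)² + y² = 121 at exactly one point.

The line touches the circle iff its distance from (−3, 0) is 11:
|8·(−3) − 15·0 − p| / √289 = 11
|p − (−24)| = 11·17, so p = 163 or p = −211.

p = −211 or p = 163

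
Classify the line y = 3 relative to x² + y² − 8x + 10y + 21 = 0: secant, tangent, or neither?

d² = (0·4 + 1·(−5) − (3))² = 64; r² = 20.
Since d² > r², the line lies outside the circle.

neither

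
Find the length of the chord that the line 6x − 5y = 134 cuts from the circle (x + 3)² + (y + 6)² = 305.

2√61

The distance from (−3, −6) to the line is 122/√61, and r² = 305.
Half the chord is √(r² − d²) = √(61), so the full chord is 2√61.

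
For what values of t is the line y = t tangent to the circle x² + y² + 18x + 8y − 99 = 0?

For a tangent, require d(centre, line) = r = 14.
|0·(−9) + 1·(−4) − t| / √1 = 14
|t − (−4)| = 14, so t = 10 or t = −18.

t = −18 or t = 10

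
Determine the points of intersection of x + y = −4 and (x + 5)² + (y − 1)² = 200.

(−15, 11) and (5, −9)

Express y = −x − 4 and substitute into the circle:
2x² + 20x − 150 = 0  ⟹  x² + 10x − 75 = 0
x = 5 or x = −15, giving (5, −9) and (−15, 11).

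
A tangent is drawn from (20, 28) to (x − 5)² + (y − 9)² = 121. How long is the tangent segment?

√465

With centre O = (5, 9), |OP|² = 586 and r² = 121.
Power of the point: PT² = |PO|² − r² = 465, so PT = √465.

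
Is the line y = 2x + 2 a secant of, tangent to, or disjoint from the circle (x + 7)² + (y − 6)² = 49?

Centre (−7, 6), r² = 49. Distance² from centre to line = (−18)²/5 = 324/5.
Since d² > r², the line lies outside the circle.

disjoint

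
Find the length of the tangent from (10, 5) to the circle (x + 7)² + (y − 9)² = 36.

The centre is (−7, 9) and r = 6. The square of the distance from P to the centre is 289 + 16 = 305.
The tangent meets the radius at right angles, so tangent² = |PO|² − r² = 305 − 36 = 269.

√269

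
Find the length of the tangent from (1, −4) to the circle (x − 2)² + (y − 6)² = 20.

9

With centre O = (2, 6), |OP|² = 101 and r² = 20.
By the tangent–radius right angle, tangent length = √(|PO|² − r²) = √81 = 9.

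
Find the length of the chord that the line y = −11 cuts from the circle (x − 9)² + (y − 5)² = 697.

Centre (9, 5), r² = 697. Perpendicular distance d from centre to line = |16| / √1 = 16.
Chord = 2√(r² − d²) = 2·√(441) = 42.

42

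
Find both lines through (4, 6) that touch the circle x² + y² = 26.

A line y − (6) = m(x − (4)) is tangent when its distance from (0, 0) is √26:
[m·(−4) − (−6)]² = 26(m² + 1)
5m² + 24m − 5 = 0, so m = 1/5 or m = −5.
With m = 1/5: x − 5y = −26. With m = −5: 5x + y = 26.

x − 5y = −26 and 5x + y = 26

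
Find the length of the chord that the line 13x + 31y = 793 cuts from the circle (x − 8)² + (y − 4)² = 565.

√1130

The distance from (8, 4) to the line is 565/√1130, and r² = 565.
Half the chord is √(r² − d²) = √(565/2), so the full chord is √1130.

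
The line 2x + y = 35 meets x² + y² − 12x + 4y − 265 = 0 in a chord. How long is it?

12√5

Substitute y = −2x + 35:
5x² − 160x + 1100 = 0  ⟹  x² − 32x + 220 = 0
x = 22 or x = 10, giving (22, −9) and (10, 15).
|(22, −9) − (10, 15)| = √((12)² + (−24)²) = 12√5.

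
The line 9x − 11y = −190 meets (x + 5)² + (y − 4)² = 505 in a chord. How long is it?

Express y = (190 + 9x)/11 and substitute into the circle:
202x² + 3838x − 36764 = 0  ⟹  x² + 19x − 182 = 0
x = 7 or x = −26, giving (7, 23) and (−26, −4).
|(7, 23) − (−26, −4)| = √((33)² + (27)²) = 3√202.

3√202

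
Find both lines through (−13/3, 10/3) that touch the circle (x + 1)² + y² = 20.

x − 2y = −11 and 2x − y = −12

Let a tangent through (−13/3, 10/3) have slope m. Its distance from (−1, 0) must equal 2√5:
[m·(10/3) − (−10/3)]² = 20(m² + 1)
2m² − 5m + 2 = 0, so m = 1/2 or m = 2.
With m = 1/2: x − 2y = −11. With m = 2: 2x − y = −12.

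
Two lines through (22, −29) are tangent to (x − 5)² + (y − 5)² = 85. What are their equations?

7x + 6y = −20 and 9x + 2y = 140

A line y − (−29) = m(x − (22)) is tangent when its distance from (5, 5) is √85:
(−17m − (34))² = 85(m² + 1)
12m² + 68m + 63 = 0, so m = −7/6 or m = −9/2.
Through (22, −29) these give 7x + 6y = −20 and 9x + 2y = 140.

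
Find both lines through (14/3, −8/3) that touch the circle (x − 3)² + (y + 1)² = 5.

A line y − (−8/3) = m(x − (14/3)) is tangent when its distance from (3, −1) is √5:
[m·(−5/3) − (5/3)]² = 5(m² + 1)
2m² − 5m + 2 = 0, so m = 2 or m = 1/2.
Through (14/3, −8/3) these give 2x − y = 12 and x − 2y = 10.

2x − y = 12 and x − 2y = 10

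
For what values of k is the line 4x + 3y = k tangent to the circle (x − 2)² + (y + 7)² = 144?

The line touches the circle iff its distance from (2, −7) is 12:
|4·2 + 3·(−7) − k| / √25 = 12
|k − (−13)| = 12·5, so k = 47 or k = −73.

k = −73 or k = 47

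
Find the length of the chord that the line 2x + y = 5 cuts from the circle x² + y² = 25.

Express y = −2x + 5 and substitute into the circle:
5x² − 20x = 0  ⟹  x² − 4x = 0
x = 4 or x = 0, giving (4, −3) and (0, 5).
Chord length = distance between (4, −3) and (0, 5) = √80 = 4√5.

4√5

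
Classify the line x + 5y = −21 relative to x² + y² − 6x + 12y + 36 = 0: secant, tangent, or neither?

secant

Substituting the line into the circle gives 26x² − 168x + 81 = 0.
Δ = 28224 − 8424 = 19800.
Two real roots: the line is a secant.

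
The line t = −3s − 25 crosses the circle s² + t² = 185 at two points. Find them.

Substitute t = −3s − 25:
10s² + 150s + 440 = 0  ⟹  s² + 15s + 44 = 0
s = −4 or s = −11, giving (−4, −13) and (−11, 8).

(−11, 8) and (−4, −13)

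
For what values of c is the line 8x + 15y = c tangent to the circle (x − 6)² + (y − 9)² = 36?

For a tangent, require d(centre, line) = r = 6.
|8·6 + 15·9 − c| / √289 = 6
|c − (183)| = 6·17, so c = 285 or c = 81.

c = 81 or c = 285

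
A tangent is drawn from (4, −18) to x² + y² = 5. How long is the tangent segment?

√335

Centre (0, 0), r² = 5. |PO|² = (4)² + (−18)² = 340.
Power of the point: PT² = |PO|² − r² = 335, so PT = √335.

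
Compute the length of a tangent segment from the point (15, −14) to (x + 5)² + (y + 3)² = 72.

Centre (−5, −3), r² = 72. |PO|² = (20)² + (−11)² = 521.
The tangent meets the radius at right angles, so tangent² = |PO|² − r² = 521 − 72 = 449.

√449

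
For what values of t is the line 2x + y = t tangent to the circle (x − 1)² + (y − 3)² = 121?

Tangency holds when the distance from the centre (1, 3) to the line equals the radius 11:
|2·1 + 1·3 − t| / √5 = 11
|t − (5)| = 11√5.

t = 5 ± 11√5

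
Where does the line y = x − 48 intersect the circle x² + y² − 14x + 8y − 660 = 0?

Substitute y = x − 48:
2x² − 102x + 1260 = 0  ⟹  x² − 51x + 630 = 0
x = 30 or x = 21, giving (30, −18) and (21, −27).

(21, −27) and (30, −18)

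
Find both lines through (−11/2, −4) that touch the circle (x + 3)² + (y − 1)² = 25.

Write the tangent as mx − y + (−4 − m·(−11/2)) = 0 and set its distance from the centre to 5:
[m·(5/2) − (5)]² = 25(m² + 1)
3m² + 4m = 0, so m = 0 or m = −4/3.
Through (−11/2, −4) these give y = −4 and 4x + 3y = −34.

y = −4 and 4x + 3y = −34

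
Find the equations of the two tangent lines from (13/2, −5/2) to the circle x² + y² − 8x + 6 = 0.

Write the tangent as mx − y + (−5/2 − m·(13/2)) = 0 and set its distance from the centre to √10:
(−5/2m − (5/2))² = 10(m² + 1)
3m² − 10m + 3 = 0, so m = 1/3 or m = 3.
With m = 1/3: x − 3y = 14. With m = 3: 3x − y = 22.

x − 3y = 14 and 3x − y = 22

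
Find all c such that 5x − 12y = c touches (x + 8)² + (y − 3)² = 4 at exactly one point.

c = −102 or c = −50

Tangency holds when the distance from the centre (−8, 3) to the line equals the radius 2:
|5·(−8) − 12·3 − c| / √169 = 2
|c − (−76)| = 2·13, so c = −50 or c = −102.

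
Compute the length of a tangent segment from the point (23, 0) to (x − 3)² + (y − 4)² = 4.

2√103

Centre (3, 4), r² = 4. |PO|² = (20)² + (−4)² = 416.
Power of the point: PT² = |PO|² − r² = 412, so PT = 2√103.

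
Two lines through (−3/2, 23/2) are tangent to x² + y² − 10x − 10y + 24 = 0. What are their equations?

Write the tangent as mx − y + (23/2 − m·(−3/2)) = 0 and set its distance from the centre to √26:
(13/2m − (−13/2))² = 26(m² + 1)
5m² + 26m + 5 = 0, so m = −5 or m = −1/5.
Through (−3/2, 23/2) these give 5x + y = 4 and x + 5y = 56.

5x + y = 4 and x + 5y = 56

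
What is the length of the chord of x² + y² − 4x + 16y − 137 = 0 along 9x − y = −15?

Substitute y = 9x + 15:
82x² + 410x + 328 = 0  ⟹  x² + 5x + 4 = 0
x = −1 or x = −4, giving (−1, 6) and (−4, −21).
Chord length = distance between (−1, 6) and (−4, −21) = √738 = 3√82.

3√82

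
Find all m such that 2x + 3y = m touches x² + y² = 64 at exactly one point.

Tangency holds when the distance from the centre (0, 0) to the line equals the radius 8:
|2·0 + 3·0 − m| / √13 = 8
|m| = 8√13.

m = ±8√13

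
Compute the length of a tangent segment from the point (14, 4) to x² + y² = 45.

The centre is (0, 0) and r = 3√5. The square of the distance from P to the centre is 196 + 16 = 212.
Power of the point: PT² = |PO|² − r² = 167, so PT = √167.

√167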